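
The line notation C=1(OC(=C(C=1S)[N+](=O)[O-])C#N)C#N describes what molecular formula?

C6HN3O3S

Heavy atoms from the SMILES: 6 C, 3 N, 3 O, 1 S.
Implicit hydrogens by atom environment:
  4 × C (aromatic): no H
  2 × C: no H
  2 × N: no H
  1 × N (charge +1): no H
  1 × O (aromatic): no H
  1 × O: no H
  1 × O (charge -1): no H
  1 × S: 1 H
  Total hydrogens = 1.
Molecular formula: C6HN3O3S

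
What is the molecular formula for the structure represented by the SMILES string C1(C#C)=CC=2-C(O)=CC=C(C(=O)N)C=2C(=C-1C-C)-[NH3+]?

C15H15N2O2+

Heavy atoms from the SMILES: 15 C, 2 N, 2 O.
Implicit hydrogens by atom environment:
  7 × C (aromatic): no H
  3 × C (aromatic): 1 H each → 3
  2 × C: no H
  1 × C: 3 H
  1 × C: 2 H
  1 × C: 1 H
  1 × N (charge +1): 3 H
  1 × N: 2 H
  1 × O: 1 H
  1 × O: no H
  Total hydrogens = 15.
Net charge +1.
Molecular formula: C15H15N2O2+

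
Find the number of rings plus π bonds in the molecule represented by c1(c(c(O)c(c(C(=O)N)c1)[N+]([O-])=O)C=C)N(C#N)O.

Molecular formula from the SMILES: C10H8N4O5.
DoU = (2C + 2 + N − H − X)/2 = (2·10 + 2 + 4 − 8 − 0)/2 = 18/2 = 9.
(Structurally: 1 ring(s) + 8 π bond(s) = 9.)

9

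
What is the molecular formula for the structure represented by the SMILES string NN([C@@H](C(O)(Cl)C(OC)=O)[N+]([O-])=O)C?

C5H10ClN3O5

Heavy atoms from the SMILES: 5 C, 1 Cl, 3 N, 5 O.
Implicit hydrogens by atom environment:
  3 × O: no H
  2 × C: 3 H each → 6
  2 × C: no H
  1 × C: 1 H
  1 × Cl: no H
  1 × N: 2 H
  1 × N: no H
  1 × N (charge +1): no H
  1 × O: 1 H
  1 × O (charge -1): no H
  Total hydrogens = 10.
Molecular formula: C5H10ClN3O5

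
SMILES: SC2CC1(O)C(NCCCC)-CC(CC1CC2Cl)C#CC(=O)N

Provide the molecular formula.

Heavy atoms from the SMILES: 17 C, 1 Cl, 2 N, 2 O, 1 S.
Implicit hydrogens by atom environment:
  7 × C: 2 H each → 14
  5 × C: 1 H each → 5
  4 × C: no H
  1 × C: 3 H
  1 × Cl: no H
  1 × N: 2 H
  1 × N: 1 H
  1 × O: 1 H
  1 × O: no H
  1 × S: 1 H
  Total hydrogens = 27.
Molecular formula: C17H27ClN2O2S

C17H27ClN2O2S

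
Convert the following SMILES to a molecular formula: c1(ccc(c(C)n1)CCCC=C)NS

Heavy atoms from the SMILES: 11 C, 2 N, 1 S.
Implicit hydrogens by atom environment:
  4 × C: 2 H each → 8
  3 × C (aromatic): no H
  2 × C (aromatic): 1 H each → 2
  1 × C: 3 H
  1 × C: 1 H
  1 × N: 1 H
  1 × N (aromatic): no H
  1 × S: 1 H
  Total hydrogens = 16.
Molecular formula: C11H16N2S

C11H16N2S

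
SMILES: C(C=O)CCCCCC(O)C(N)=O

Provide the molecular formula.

C9H17NO3

Heavy atoms from the SMILES: 9 C, 1 N, 3 O.
Implicit hydrogens by atom environment:
  6 × C: 2 H each → 12
  2 × C: 1 H each → 2
  2 × O: no H
  1 × C: no H
  1 × N: 2 H
  1 × O: 1 H
  Total hydrogens = 17.
Molecular formula: C9H17NO3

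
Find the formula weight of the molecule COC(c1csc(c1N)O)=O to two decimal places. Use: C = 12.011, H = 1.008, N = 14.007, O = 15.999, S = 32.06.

Molecular formula: C6H7NO3S.
M = 6×12.011 + 7×1.008 + 1×14.007 + 3×15.999 + 1×32.06 = 173.19 g/mol.

173.19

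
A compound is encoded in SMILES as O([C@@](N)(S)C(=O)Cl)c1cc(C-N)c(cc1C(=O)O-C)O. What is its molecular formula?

Heavy atoms from the SMILES: 11 C, 1 Cl, 2 N, 5 O, 1 S.
Implicit hydrogens by atom environment:
  4 × C (aromatic): no H
  4 × O: no H
  3 × C: no H
  2 × C (aromatic): 1 H each → 2
  2 × N: 2 H each → 4
  1 × C: 3 H
  1 × C: 2 H
  1 × Cl: no H
  1 × O: 1 H
  1 × S: 1 H
  Total hydrogens = 13.
Molecular formula: C11H13ClN2O5S

C11H13ClN2O5S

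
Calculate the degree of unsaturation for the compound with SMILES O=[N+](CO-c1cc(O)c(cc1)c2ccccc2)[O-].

9

Molecular formula from the SMILES: C13H11NO4.
DoU = (2C + 2 + N − H − X)/2 = (2·13 + 2 + 1 − 11 − 0)/2 = 18/2 = 9.
(Structurally: 2 ring(s) + 7 π bond(s) = 9.)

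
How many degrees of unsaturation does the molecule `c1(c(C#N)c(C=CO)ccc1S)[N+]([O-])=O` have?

8

Molecular formula from the SMILES: C9H6N2O3S.
DoU = (2C + 2 + N − H − X)/2 = (2·9 + 2 + 2 − 6 − 0)/2 = 16/2 = 8.
(Structurally: 1 ring(s) + 7 π bond(s) = 8.)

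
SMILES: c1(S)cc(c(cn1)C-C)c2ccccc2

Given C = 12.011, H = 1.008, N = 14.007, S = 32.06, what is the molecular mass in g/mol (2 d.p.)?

215.31

Molecular formula: C13H13NS.
M = 13×12.011 + 13×1.008 + 1×14.007 + 1×32.06 = 215.31 g/mol.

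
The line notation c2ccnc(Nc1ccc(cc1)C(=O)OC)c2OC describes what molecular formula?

Heavy atoms from the SMILES: 14 C, 2 N, 3 O.
Implicit hydrogens by atom environment:
  7 × C (aromatic): 1 H each → 7
  4 × C (aromatic): no H
  3 × O: no H
  2 × C: 3 H each → 6
  1 × C: no H
  1 × N: 1 H
  1 × N (aromatic): no H
  Total hydrogens = 14.
Molecular formula: C14H14N2O3

C14H14N2O3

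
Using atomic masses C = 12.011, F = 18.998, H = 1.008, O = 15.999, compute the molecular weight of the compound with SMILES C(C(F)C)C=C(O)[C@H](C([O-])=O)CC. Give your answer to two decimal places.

Molecular formula: C9H14FO3-.
M = 9×12.011 + 1×18.998 + 14×1.008 + 3×15.999 = 189.21 g/mol.

189.21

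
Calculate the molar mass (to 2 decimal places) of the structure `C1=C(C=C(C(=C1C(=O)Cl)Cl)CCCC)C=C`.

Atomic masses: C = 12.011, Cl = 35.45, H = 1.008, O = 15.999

257.15

Molecular formula: C13H14Cl2O.
M = 13×12.011 + 2×35.45 + 14×1.008 + 1×15.999 = 257.15 g/mol.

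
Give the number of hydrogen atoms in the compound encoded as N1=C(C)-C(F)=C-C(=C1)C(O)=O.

Hydrogens are implicit in SMILES; fill each atom to its normal valence:
  3 × C (aromatic): no H
  2 × C (aromatic): 1 H each → 2
  1 × C: 3 H
  1 × C: no H
  1 × F: no H
  1 × N (aromatic): no H
  1 × O: 1 H
  1 × O: no H
  Total hydrogens = 6.

6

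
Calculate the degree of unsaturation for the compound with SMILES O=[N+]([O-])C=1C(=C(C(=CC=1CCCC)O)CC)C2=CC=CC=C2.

Molecular formula from the SMILES: C18H21NO3.
DoU = (2C + 2 + N − H − X)/2 = (2·18 + 2 + 1 − 21 − 0)/2 = 18/2 = 9.
(Structurally: 2 ring(s) + 7 π bond(s) = 9.)

9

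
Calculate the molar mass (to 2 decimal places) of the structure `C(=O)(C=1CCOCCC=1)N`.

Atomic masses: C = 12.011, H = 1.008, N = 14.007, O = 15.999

141.17

Molecular formula: C7H11NO2.
M = 7×12.011 + 11×1.008 + 1×14.007 + 2×15.999 = 141.17 g/mol.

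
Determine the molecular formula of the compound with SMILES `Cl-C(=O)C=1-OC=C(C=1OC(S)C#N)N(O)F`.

Heavy atoms from the SMILES: 7 C, 1 Cl, 1 F, 2 N, 4 O, 1 S.
Implicit hydrogens by atom environment:
  3 × C (aromatic): no H
  2 × C: no H
  2 × N: no H
  2 × O: no H
  1 × C (aromatic): 1 H
  1 × C: 1 H
  1 × Cl: no H
  1 × F: no H
  1 × O: 1 H
  1 × O (aromatic): no H
  1 × S: 1 H
  Total hydrogens = 4.
Molecular formula: C7H4ClFN2O4S

C7H4ClFN2O4S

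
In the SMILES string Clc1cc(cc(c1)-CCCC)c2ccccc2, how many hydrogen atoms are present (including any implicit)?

Hydrogens are implicit in SMILES; fill each atom to its normal valence:
  8 × C (aromatic): 1 H each → 8
  4 × C (aromatic): no H
  3 × C: 2 H each → 6
  1 × C: 3 H
  1 × Cl: no H
  Total hydrogens = 17.

17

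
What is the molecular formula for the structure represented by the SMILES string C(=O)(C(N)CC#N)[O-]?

C4H5N2O2-

Heavy atoms from the SMILES: 4 C, 2 N, 2 O.
Implicit hydrogens by atom environment:
  2 × C: no H
  1 × C: 2 H
  1 × C: 1 H
  1 × N: 2 H
  1 × N: no H
  1 × O: no H
  1 × O (charge -1): no H
  Total hydrogens = 5.
Net charge -1.
Molecular formula: C4H5N2O2-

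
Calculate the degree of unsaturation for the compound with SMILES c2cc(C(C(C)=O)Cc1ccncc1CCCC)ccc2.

9

Molecular formula from the SMILES: C19H23NO.
DoU = (2C + 2 + N − H − X)/2 = (2·19 + 2 + 1 − 23 − 0)/2 = 18/2 = 9.
(Structurally: 2 ring(s) + 7 π bond(s) = 9.)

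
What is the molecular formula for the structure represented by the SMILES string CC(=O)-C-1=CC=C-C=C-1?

C8H8O

Heavy atoms from the SMILES: 8 C, 1 O.
Implicit hydrogens by atom environment:
  5 × C (aromatic): 1 H each → 5
  1 × C: 3 H
  1 × C (aromatic): no H
  1 × C: no H
  1 × O: no H
  Total hydrogens = 8.
Molecular formula: C8H8O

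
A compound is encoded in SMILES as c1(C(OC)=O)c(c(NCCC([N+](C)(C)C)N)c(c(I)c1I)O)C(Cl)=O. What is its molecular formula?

C15H21ClI2N3O4+

Heavy atoms from the SMILES: 15 C, 1 Cl, 2 I, 3 N, 4 O.
Implicit hydrogens by atom environment:
  6 × C (aromatic): no H
  4 × C: 3 H each → 12
  3 × O: no H
  2 × C: 2 H each → 4
  2 × C: no H
  2 × I: no H
  1 × C: 1 H
  1 × Cl: no H
  1 × N: 2 H
  1 × N: 1 H
  1 × N (charge +1): no H
  1 × O: 1 H
  Total hydrogens = 21.
Net charge +1.
Molecular formula: C15H21ClI2N3O4+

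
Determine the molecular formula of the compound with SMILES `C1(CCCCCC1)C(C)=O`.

C9H16O

Heavy atoms from the SMILES: 9 C, 1 O.
Implicit hydrogens by atom environment:
  6 × C: 2 H each → 12
  1 × C: 3 H
  1 × C: 1 H
  1 × C: no H
  1 × O: no H
  Total hydrogens = 16.
Molecular formula: C9H16O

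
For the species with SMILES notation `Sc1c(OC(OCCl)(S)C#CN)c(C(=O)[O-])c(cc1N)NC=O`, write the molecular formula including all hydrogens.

C12H11ClN3O5S2-

Heavy atoms from the SMILES: 12 C, 1 Cl, 3 N, 5 O, 2 S.
Implicit hydrogens by atom environment:
  5 × C (aromatic): no H
  4 × C: no H
  4 × O: no H
  2 × N: 2 H each → 4
  2 × S: 1 H each → 2
  1 × C: 2 H
  1 × C (aromatic): 1 H
  1 × C: 1 H
  1 × Cl: no H
  1 × N: 1 H
  1 × O (charge -1): no H
  Total hydrogens = 11.
Net charge -1.
Molecular formula: C12H11ClN3O5S2-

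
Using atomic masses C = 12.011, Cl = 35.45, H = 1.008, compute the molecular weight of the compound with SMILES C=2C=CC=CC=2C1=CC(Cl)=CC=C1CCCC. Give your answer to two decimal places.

244.76

Molecular formula: C16H17Cl.
M = 16×12.011 + 1×35.45 + 17×1.008 = 244.76 g/mol.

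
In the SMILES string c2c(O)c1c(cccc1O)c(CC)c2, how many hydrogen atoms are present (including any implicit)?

12

Hydrogens are implicit in SMILES; fill each atom to its normal valence:
  5 × C (aromatic): 1 H each → 5
  5 × C (aromatic): no H
  2 × O: 1 H each → 2
  1 × C: 3 H
  1 × C: 2 H
  Total hydrogens = 12.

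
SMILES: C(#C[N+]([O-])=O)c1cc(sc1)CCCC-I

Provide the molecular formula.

C10H10INO2S

Heavy atoms from the SMILES: 10 C, 1 I, 1 N, 2 O, 1 S.
Implicit hydrogens by atom environment:
  4 × C: 2 H each → 8
  2 × C (aromatic): 1 H each → 2
  2 × C (aromatic): no H
  2 × C: no H
  1 × I: no H
  1 × N (charge +1): no H
  1 × O: no H
  1 × O (charge -1): no H
  1 × S (aromatic): no H
  Total hydrogens = 10.
Molecular formula: C10H10INO2S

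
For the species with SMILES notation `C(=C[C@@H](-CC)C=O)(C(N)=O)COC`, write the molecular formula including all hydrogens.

C9H15NO3

Heavy atoms from the SMILES: 9 C, 1 N, 3 O.
Implicit hydrogens by atom environment:
  3 × C: 1 H each → 3
  3 × O: no H
  2 × C: 3 H each → 6
  2 × C: 2 H each → 4
  2 × C: no H
  1 × N: 2 H
  Total hydrogens = 15.
Molecular formula: C9H15NO3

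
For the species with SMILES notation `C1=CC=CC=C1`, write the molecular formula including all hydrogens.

C6H6

Heavy atoms from the SMILES: 6 C.
Implicit hydrogens by atom environment:
  6 × C (aromatic): 1 H each → 6
  Total hydrogens = 6.
Molecular formula: C6H6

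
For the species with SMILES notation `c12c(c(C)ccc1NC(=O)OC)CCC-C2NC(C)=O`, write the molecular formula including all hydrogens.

C15H20N2O3

Heavy atoms from the SMILES: 15 C, 2 N, 3 O.
Implicit hydrogens by atom environment:
  4 × C (aromatic): no H
  3 × C: 3 H each → 9
  3 × C: 2 H each → 6
  3 × O: no H
  2 × C (aromatic): 1 H each → 2
  2 × C: no H
  2 × N: 1 H each → 2
  1 × C: 1 H
  Total hydrogens = 20.
Molecular formula: C15H20N2O3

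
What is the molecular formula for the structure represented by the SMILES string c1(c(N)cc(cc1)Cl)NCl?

Heavy atoms from the SMILES: 6 C, 2 Cl, 2 N.
Implicit hydrogens by atom environment:
  3 × C (aromatic): 1 H each → 3
  3 × C (aromatic): no H
  2 × Cl: no H
  1 × N: 2 H
  1 × N: 1 H
  Total hydrogens = 6.
Molecular formula: C6H6Cl2N2

C6H6Cl2N2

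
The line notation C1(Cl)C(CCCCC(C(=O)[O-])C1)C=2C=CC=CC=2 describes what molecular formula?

Heavy atoms from the SMILES: 15 C, 1 Cl, 2 O.
Implicit hydrogens by atom environment:
  5 × C: 2 H each → 10
  5 × C (aromatic): 1 H each → 5
  3 × C: 1 H each → 3
  1 × C (aromatic): no H
  1 × C: no H
  1 × Cl: no H
  1 × O: no H
  1 × O (charge -1): no H
  Total hydrogens = 18.
Net charge -1.
Molecular formula: C15H18ClO2-

C15H18ClO2-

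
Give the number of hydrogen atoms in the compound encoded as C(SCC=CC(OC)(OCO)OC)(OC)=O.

16

Hydrogens are implicit in SMILES; fill each atom to its normal valence:
  5 × O: no H
  3 × C: 3 H each → 9
  2 × C: 2 H each → 4
  2 × C: 1 H each → 2
  2 × C: no H
  1 × O: 1 H
  1 × S: no H
  Total hydrogens = 16.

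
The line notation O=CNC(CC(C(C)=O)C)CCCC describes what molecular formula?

Heavy atoms from the SMILES: 11 C, 1 N, 2 O.
Implicit hydrogens by atom environment:
  4 × C: 2 H each → 8
  3 × C: 3 H each → 9
  3 × C: 1 H each → 3
  2 × O: no H
  1 × C: no H
  1 × N: 1 H
  Total hydrogens = 21.
Molecular formula: C11H21NO2

C11H21NO2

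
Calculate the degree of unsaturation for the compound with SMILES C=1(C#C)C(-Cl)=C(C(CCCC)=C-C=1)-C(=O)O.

Molecular formula from the SMILES: C13H13ClO2.
DoU = (2C + 2 + N − H − X)/2 = (2·13 + 2 + 0 − 13 − 1)/2 = 14/2 = 7.
(Structurally: 1 ring(s) + 6 π bond(s) = 7.)

7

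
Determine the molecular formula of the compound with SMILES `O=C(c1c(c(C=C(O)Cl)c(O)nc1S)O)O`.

C8H6ClNO5S

Heavy atoms from the SMILES: 8 C, 1 Cl, 1 N, 5 O, 1 S.
Implicit hydrogens by atom environment:
  5 × C (aromatic): no H
  4 × O: 1 H each → 4
  2 × C: no H
  1 × C: 1 H
  1 × Cl: no H
  1 × N (aromatic): no H
  1 × O: no H
  1 × S: 1 H
  Total hydrogens = 6.
Molecular formula: C8H6ClNO5S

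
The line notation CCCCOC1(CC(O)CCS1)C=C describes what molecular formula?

C11H20O2S

Heavy atoms from the SMILES: 11 C, 2 O, 1 S.
Implicit hydrogens by atom environment:
  7 × C: 2 H each → 14
  2 × C: 1 H each → 2
  1 × C: 3 H
  1 × C: no H
  1 × O: 1 H
  1 × O: no H
  1 × S: no H
  Total hydrogens = 20.
Molecular formula: C11H20O2S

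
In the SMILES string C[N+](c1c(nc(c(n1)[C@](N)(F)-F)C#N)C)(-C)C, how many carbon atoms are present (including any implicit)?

10

The symbol for carbon appears 10 times in the SMILES. Lowercase c denotes aromatic carbon and counts toward C.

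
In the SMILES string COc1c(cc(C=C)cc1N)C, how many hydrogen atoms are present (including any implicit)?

Hydrogens are implicit in SMILES; fill each atom to its normal valence:
  4 × C (aromatic): no H
  2 × C: 3 H each → 6
  2 × C (aromatic): 1 H each → 2
  1 × C: 2 H
  1 × C: 1 H
  1 × N: 2 H
  1 × O: no H
  Total hydrogens = 13.

13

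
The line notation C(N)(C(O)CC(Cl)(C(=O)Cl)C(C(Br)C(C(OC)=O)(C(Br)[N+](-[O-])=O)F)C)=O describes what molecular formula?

Heavy atoms from the SMILES: 2 Br, 12 C, 2 Cl, 1 F, 2 N, 7 O.
Implicit hydrogens by atom environment:
  5 × C: no H
  5 × O: no H
  4 × C: 1 H each → 4
  2 × Br: no H
  2 × C: 3 H each → 6
  2 × Cl: no H
  1 × C: 2 H
  1 × F: no H
  1 × N: 2 H
  1 × N (charge +1): no H
  1 × O: 1 H
  1 × O (charge -1): no H
  Total hydrogens = 15.
Molecular formula: C12H15Br2Cl2FN2O7

C12H15Br2Cl2FN2O7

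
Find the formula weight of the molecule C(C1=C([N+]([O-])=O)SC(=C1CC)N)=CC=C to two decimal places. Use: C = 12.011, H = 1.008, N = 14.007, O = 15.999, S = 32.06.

224.28

Molecular formula: C10H12N2O2S.
M = 10×12.011 + 12×1.008 + 2×14.007 + 2×15.999 + 1×32.06 = 224.28 g/mol.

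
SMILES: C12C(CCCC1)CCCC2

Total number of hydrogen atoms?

Hydrogens are implicit in SMILES; fill each atom to its normal valence:
  8 × C: 2 H each → 16
  2 × C: 1 H each → 2
  Total hydrogens = 18.

18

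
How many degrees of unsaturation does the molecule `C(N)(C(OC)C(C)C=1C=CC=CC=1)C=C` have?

Molecular formula from the SMILES: C13H19NO.
DoU = (2C + 2 + N − H − X)/2 = (2·13 + 2 + 1 − 19 − 0)/2 = 10/2 = 5.
(Structurally: 1 ring(s) + 4 π bond(s) = 5.)

5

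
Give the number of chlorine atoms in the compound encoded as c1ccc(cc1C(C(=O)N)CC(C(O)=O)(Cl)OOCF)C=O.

The symbol for chlorine appears 1 time in the SMILES.

1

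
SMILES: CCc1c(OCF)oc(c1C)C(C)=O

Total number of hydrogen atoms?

Hydrogens are implicit in SMILES; fill each atom to its normal valence:
  4 × C (aromatic): no H
  3 × C: 3 H each → 9
  2 × C: 2 H each → 4
  2 × O: no H
  1 × C: no H
  1 × F: no H
  1 × O (aromatic): no H
  Total hydrogens = 13.

13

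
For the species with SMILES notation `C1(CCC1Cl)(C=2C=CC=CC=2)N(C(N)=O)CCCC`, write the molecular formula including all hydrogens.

Heavy atoms from the SMILES: 15 C, 1 Cl, 2 N, 1 O.
Implicit hydrogens by atom environment:
  5 × C: 2 H each → 10
  5 × C (aromatic): 1 H each → 5
  2 × C: no H
  1 × C: 3 H
  1 × C: 1 H
  1 × C (aromatic): no H
  1 × Cl: no H
  1 × N: 2 H
  1 × N: no H
  1 × O: no H
  Total hydrogens = 21.
Molecular formula: C15H21ClN2O

C15H21ClN2O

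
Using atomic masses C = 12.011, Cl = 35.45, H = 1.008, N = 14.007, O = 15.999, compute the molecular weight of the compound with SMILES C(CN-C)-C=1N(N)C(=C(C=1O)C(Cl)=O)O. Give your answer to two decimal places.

233.65

Molecular formula: C8H12ClN3O3.
M = 8×12.011 + 1×35.45 + 12×1.008 + 3×14.007 + 3×15.999 = 233.65 g/mol.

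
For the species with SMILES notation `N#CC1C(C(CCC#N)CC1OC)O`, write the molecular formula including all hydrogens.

Heavy atoms from the SMILES: 10 C, 2 N, 2 O.
Implicit hydrogens by atom environment:
  4 × C: 1 H each → 4
  3 × C: 2 H each → 6
  2 × C: no H
  2 × N: no H
  1 × C: 3 H
  1 × O: 1 H
  1 × O: no H
  Total hydrogens = 14.
Molecular formula: C10H14N2O2

C10H14N2O2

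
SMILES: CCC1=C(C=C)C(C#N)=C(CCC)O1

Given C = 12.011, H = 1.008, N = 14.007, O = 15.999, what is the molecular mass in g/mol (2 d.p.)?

189.26

Molecular formula: C12H15NO.
M = 12×12.011 + 15×1.008 + 1×14.007 + 1×15.999 = 189.26 g/mol.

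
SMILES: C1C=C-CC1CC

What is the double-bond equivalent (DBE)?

Molecular formula from the SMILES: C7H12.
DoU = (2C + 2 + N − H − X)/2 = (2·7 + 2 + 0 − 12 − 0)/2 = 4/2 = 2.
(Structurally: 1 ring(s) + 1 π bond(s) = 2.)

2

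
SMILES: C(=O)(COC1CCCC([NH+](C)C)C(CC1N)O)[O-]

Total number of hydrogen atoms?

24

Hydrogens are implicit in SMILES; fill each atom to its normal valence:
  5 × C: 2 H each → 10
  4 × C: 1 H each → 4
  2 × C: 3 H each → 6
  2 × O: no H
  1 × C: no H
  1 × N: 2 H
  1 × N (charge +1): 1 H
  1 × O: 1 H
  1 × O (charge -1): no H
  Total hydrogens = 24.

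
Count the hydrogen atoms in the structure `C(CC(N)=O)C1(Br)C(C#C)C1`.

Hydrogens are implicit in SMILES; fill each atom to its normal valence:
  3 × C: 2 H each → 6
  3 × C: no H
  2 × C: 1 H each → 2
  1 × Br: no H
  1 × N: 2 H
  1 × O: no H
  Total hydrogens = 10.

10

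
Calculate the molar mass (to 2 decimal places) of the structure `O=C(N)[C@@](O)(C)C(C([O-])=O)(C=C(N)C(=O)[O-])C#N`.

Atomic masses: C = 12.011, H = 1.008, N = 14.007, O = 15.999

Molecular formula: [C9H9N3O6]2-.
M = 9×12.011 + 9×1.008 + 3×14.007 + 6×15.999 = 255.19 g/mol.

255.19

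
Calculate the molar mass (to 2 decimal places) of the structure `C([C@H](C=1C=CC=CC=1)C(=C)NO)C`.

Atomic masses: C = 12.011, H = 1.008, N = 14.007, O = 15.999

177.25

Molecular formula: C11H15NO.
M = 11×12.011 + 15×1.008 + 1×14.007 + 1×15.999 = 177.25 g/mol.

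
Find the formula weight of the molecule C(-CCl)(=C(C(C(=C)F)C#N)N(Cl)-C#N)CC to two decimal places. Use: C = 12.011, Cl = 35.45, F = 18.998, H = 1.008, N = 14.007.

Molecular formula: C10H10Cl2FN3.
M = 10×12.011 + 2×35.45 + 1×18.998 + 10×1.008 + 3×14.007 = 262.11 g/mol.

262.11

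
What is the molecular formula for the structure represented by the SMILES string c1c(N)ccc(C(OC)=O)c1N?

Heavy atoms from the SMILES: 8 C, 2 N, 2 O.
Implicit hydrogens by atom environment:
  3 × C (aromatic): 1 H each → 3
  3 × C (aromatic): no H
  2 × N: 2 H each → 4
  2 × O: no H
  1 × C: 3 H
  1 × C: no H
  Total hydrogens = 10.
Molecular formula: C8H10N2O2

C8H10N2O2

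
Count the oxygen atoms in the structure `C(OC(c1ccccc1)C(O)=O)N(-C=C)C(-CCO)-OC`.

5

The symbol for oxygen appears 5 times in the SMILES.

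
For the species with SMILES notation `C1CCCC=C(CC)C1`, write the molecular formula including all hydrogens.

C9H16

Heavy atoms from the SMILES: 9 C.
Implicit hydrogens by atom environment:
  6 × C: 2 H each → 12
  1 × C: 3 H
  1 × C: 1 H
  1 × C: no H
  Total hydrogens = 16.
Molecular formula: C9H16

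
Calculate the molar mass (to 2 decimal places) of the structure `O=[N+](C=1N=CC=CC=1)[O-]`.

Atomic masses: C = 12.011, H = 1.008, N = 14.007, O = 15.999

124.10

Molecular formula: C5H4N2O2.
M = 5×12.011 + 4×1.008 + 2×14.007 + 2×15.999 = 124.10 g/mol.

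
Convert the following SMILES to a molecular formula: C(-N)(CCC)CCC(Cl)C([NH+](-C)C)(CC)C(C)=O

Heavy atoms from the SMILES: 14 C, 1 Cl, 2 N, 1 O.
Implicit hydrogens by atom environment:
  5 × C: 3 H each → 15
  5 × C: 2 H each → 10
  2 × C: 1 H each → 2
  2 × C: no H
  1 × Cl: no H
  1 × N: 2 H
  1 × N (charge +1): 1 H
  1 × O: no H
  Total hydrogens = 30.
Net charge +1.
Molecular formula: C14H30ClN2O+

C14H30ClN2O+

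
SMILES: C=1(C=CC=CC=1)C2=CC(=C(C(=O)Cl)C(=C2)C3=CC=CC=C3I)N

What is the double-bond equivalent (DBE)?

13

Molecular formula from the SMILES: C19H13ClINO.
DoU = (2C + 2 + N − H − X)/2 = (2·19 + 2 + 1 − 13 − 2)/2 = 26/2 = 13.
(Structurally: 3 ring(s) + 10 π bond(s) = 13.)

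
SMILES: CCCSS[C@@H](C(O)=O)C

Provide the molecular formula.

C6H12O2S2

Heavy atoms from the SMILES: 6 C, 2 O, 2 S.
Implicit hydrogens by atom environment:
  2 × C: 3 H each → 6
  2 × C: 2 H each → 4
  2 × S: no H
  1 × C: 1 H
  1 × C: no H
  1 × O: 1 H
  1 × O: no H
  Total hydrogens = 12.
Molecular formula: C6H12O2S2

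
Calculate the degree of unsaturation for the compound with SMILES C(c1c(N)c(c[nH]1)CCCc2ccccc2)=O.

Molecular formula from the SMILES: C14H16N2O.
DoU = (2C + 2 + N − H − X)/2 = (2·14 + 2 + 2 − 16 − 0)/2 = 16/2 = 8.
(Structurally: 2 ring(s) + 6 π bond(s) = 8.)

8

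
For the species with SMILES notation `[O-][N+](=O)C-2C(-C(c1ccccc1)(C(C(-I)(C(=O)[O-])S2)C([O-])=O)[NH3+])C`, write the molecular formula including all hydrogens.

Heavy atoms from the SMILES: 14 C, 1 I, 2 N, 6 O, 1 S.
Implicit hydrogens by atom environment:
  5 × C (aromatic): 1 H each → 5
  4 × C: no H
  3 × C: 1 H each → 3
  3 × O: no H
  3 × O (charge -1): no H
  1 × C: 3 H
  1 × C (aromatic): no H
  1 × I: no H
  1 × N (charge +1): 3 H
  1 × N (charge +1): no H
  1 × S: no H
  Total hydrogens = 14.
Net charge -1.
Molecular formula: C14H14IN2O6S-

C14H14IN2O6S-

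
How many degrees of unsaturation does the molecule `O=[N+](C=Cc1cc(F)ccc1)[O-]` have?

6

Molecular formula from the SMILES: C8H6FNO2.
DoU = (2C + 2 + N − H − X)/2 = (2·8 + 2 + 1 − 6 − 1)/2 = 12/2 = 6.
(Structurally: 1 ring(s) + 5 π bond(s) = 6.)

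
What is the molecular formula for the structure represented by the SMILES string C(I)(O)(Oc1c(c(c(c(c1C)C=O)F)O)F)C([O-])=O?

Heavy atoms from the SMILES: 10 C, 2 F, 1 I, 6 O.
Implicit hydrogens by atom environment:
  6 × C (aromatic): no H
  3 × O: no H
  2 × C: no H
  2 × F: no H
  2 × O: 1 H each → 2
  1 × C: 3 H
  1 × C: 1 H
  1 × I: no H
  1 × O (charge -1): no H
  Total hydrogens = 6.
Net charge -1.
Molecular formula: C10H6F2IO6-

C10H6F2IO6-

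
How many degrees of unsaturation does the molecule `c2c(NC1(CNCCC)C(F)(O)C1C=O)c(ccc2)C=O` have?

Molecular formula from the SMILES: C15H19FN2O3.
DoU = (2C + 2 + N − H − X)/2 = (2·15 + 2 + 2 − 19 − 1)/2 = 14/2 = 7.
(Structurally: 2 ring(s) + 5 π bond(s) = 7.)

7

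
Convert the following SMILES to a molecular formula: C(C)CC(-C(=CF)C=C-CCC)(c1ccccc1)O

C17H23FO

Heavy atoms from the SMILES: 17 C, 1 F, 1 O.
Implicit hydrogens by atom environment:
  5 × C (aromatic): 1 H each → 5
  4 × C: 2 H each → 8
  3 × C: 1 H each → 3
  2 × C: 3 H each → 6
  2 × C: no H
  1 × C (aromatic): no H
  1 × F: no H
  1 × O: 1 H
  Total hydrogens = 23.
Molecular formula: C17H23FO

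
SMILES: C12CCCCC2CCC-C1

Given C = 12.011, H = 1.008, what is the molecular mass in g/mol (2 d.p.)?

138.25

Molecular formula: C10H18.
M = 10×12.011 + 18×1.008 = 138.25 g/mol.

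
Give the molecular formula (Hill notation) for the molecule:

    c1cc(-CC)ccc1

C8H10

Heavy atoms from the SMILES: 8 C.
Implicit hydrogens by atom environment:
  5 × C (aromatic): 1 H each → 5
  1 × C: 3 H
  1 × C: 2 H
  1 × C (aromatic): no H
  Total hydrogens = 10.
Molecular formula: C8H10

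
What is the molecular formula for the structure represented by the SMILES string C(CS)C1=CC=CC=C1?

Heavy atoms from the SMILES: 8 C, 1 S.
Implicit hydrogens by atom environment:
  5 × C (aromatic): 1 H each → 5
  2 × C: 2 H each → 4
  1 × C (aromatic): no H
  1 × S: 1 H
  Total hydrogens = 10.
Molecular formula: C8H10S

C8H10S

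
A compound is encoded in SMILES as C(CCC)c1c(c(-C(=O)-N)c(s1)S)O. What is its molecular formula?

Heavy atoms from the SMILES: 9 C, 1 N, 2 O, 2 S.
Implicit hydrogens by atom environment:
  4 × C (aromatic): no H
  3 × C: 2 H each → 6
  1 × C: 3 H
  1 × C: no H
  1 × N: 2 H
  1 × O: 1 H
  1 × O: no H
  1 × S: 1 H
  1 × S (aromatic): no H
  Total hydrogens = 13.
Molecular formula: C9H13NO2S2

C9H13NO2S2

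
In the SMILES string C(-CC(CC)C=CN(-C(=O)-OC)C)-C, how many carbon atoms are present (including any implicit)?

The symbol for carbon appears 11 times in the SMILES.

11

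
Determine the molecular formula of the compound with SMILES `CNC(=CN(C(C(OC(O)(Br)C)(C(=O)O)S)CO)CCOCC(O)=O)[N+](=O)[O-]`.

Heavy atoms from the SMILES: 1 Br, 13 C, 3 N, 10 O, 1 S.
Implicit hydrogens by atom environment:
  5 × C: no H
  5 × O: no H
  4 × C: 2 H each → 8
  4 × O: 1 H each → 4
  2 × C: 3 H each → 6
  2 × C: 1 H each → 2
  1 × Br: no H
  1 × N: 1 H
  1 × N: no H
  1 × N (charge +1): no H
  1 × O (charge -1): no H
  1 × S: 1 H
  Total hydrogens = 22.
Molecular formula: C13H22BrN3O10S

C13H22BrN3O10S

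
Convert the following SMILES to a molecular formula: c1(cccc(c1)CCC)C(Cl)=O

Heavy atoms from the SMILES: 10 C, 1 Cl, 1 O.
Implicit hydrogens by atom environment:
  4 × C (aromatic): 1 H each → 4
  2 × C: 2 H each → 4
  2 × C (aromatic): no H
  1 × C: 3 H
  1 × C: no H
  1 × Cl: no H
  1 × O: no H
  Total hydrogens = 11.
Molecular formula: C10H11ClO

C10H11ClO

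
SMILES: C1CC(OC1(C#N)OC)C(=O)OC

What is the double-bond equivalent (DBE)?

Molecular formula from the SMILES: C8H11NO4.
DoU = (2C + 2 + N − H − X)/2 = (2·8 + 2 + 1 − 11 − 0)/2 = 8/2 = 4.
(Structurally: 1 ring(s) + 3 π bond(s) = 4.)

4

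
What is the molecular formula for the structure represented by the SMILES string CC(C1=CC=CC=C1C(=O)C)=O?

C10H10O2

Heavy atoms from the SMILES: 10 C, 2 O.
Implicit hydrogens by atom environment:
  4 × C (aromatic): 1 H each → 4
  2 × C: 3 H each → 6
  2 × C (aromatic): no H
  2 × C: no H
  2 × O: no H
  Total hydrogens = 10.
Molecular formula: C10H10O2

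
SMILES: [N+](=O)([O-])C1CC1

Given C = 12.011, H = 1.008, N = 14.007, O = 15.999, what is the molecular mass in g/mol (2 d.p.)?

87.08

Molecular formula: C3H5NO2.
M = 3×12.011 + 5×1.008 + 1×14.007 + 2×15.999 = 87.08 g/mol.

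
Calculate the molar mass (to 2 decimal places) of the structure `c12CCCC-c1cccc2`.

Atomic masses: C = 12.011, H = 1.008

132.21

Molecular formula: C10H12.
M = 10×12.011 + 12×1.008 = 132.21 g/mol.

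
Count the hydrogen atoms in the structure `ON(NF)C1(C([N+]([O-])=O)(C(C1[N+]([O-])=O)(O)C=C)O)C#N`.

8

Hydrogens are implicit in SMILES; fill each atom to its normal valence:
  4 × C: no H
  3 × O: 1 H each → 3
  2 × C: 1 H each → 2
  2 × N: no H
  2 × N (charge +1): no H
  2 × O: no H
  2 × O (charge -1): no H
  1 × C: 2 H
  1 × F: no H
  1 × N: 1 H
  Total hydrogens = 8.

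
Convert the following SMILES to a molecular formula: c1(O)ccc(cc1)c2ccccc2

C12H10O

Heavy atoms from the SMILES: 12 C, 1 O.
Implicit hydrogens by atom environment:
  9 × C (aromatic): 1 H each → 9
  3 × C (aromatic): no H
  1 × O: 1 H
  Total hydrogens = 10.
Molecular formula: C12H10O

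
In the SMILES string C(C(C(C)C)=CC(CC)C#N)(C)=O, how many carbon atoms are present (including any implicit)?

11

The symbol for carbon appears 11 times in the SMILES.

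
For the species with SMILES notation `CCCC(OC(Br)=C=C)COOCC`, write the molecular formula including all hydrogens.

C10H17BrO3

Heavy atoms from the SMILES: 1 Br, 10 C, 3 O.
Implicit hydrogens by atom environment:
  5 × C: 2 H each → 10
  3 × O: no H
  2 × C: 3 H each → 6
  2 × C: no H
  1 × Br: no H
  1 × C: 1 H
  Total hydrogens = 17.
Molecular formula: C10H17BrO3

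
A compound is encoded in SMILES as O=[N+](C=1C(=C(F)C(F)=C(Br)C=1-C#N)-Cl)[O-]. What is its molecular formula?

C7BrClF2N2O2

Heavy atoms from the SMILES: 1 Br, 7 C, 1 Cl, 2 F, 2 N, 2 O.
Implicit hydrogens by atom environment:
  6 × C (aromatic): no H
  2 × F: no H
  1 × Br: no H
  1 × C: no H
  1 × Cl: no H
  1 × N: no H
  1 × N (charge +1): no H
  1 × O: no H
  1 × O (charge -1): no H
  Total hydrogens = 0.
Molecular formula: C7BrClF2N2O2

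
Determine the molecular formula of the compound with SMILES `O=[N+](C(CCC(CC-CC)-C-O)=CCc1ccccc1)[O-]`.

C17H25NO3

Heavy atoms from the SMILES: 17 C, 1 N, 3 O.
Implicit hydrogens by atom environment:
  7 × C: 2 H each → 14
  5 × C (aromatic): 1 H each → 5
  2 × C: 1 H each → 2
  1 × C: 3 H
  1 × C: no H
  1 × C (aromatic): no H
  1 × N (charge +1): no H
  1 × O: 1 H
  1 × O: no H
  1 × O (charge -1): no H
  Total hydrogens = 25.
Molecular formula: C17H25NO3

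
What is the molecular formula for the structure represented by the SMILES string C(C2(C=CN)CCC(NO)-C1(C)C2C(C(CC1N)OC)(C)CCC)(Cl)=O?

C19H34ClN3O3

Heavy atoms from the SMILES: 19 C, 1 Cl, 3 N, 3 O.
Implicit hydrogens by atom environment:
  6 × C: 1 H each → 6
  5 × C: 2 H each → 10
  4 × C: 3 H each → 12
  4 × C: no H
  2 × N: 2 H each → 4
  2 × O: no H
  1 × Cl: no H
  1 × N: 1 H
  1 × O: 1 H
  Total hydrogens = 34.
Molecular formula: C19H34ClN3O3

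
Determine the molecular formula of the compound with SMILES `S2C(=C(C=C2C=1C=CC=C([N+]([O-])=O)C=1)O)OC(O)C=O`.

Heavy atoms from the SMILES: 12 C, 1 N, 6 O, 1 S.
Implicit hydrogens by atom environment:
  5 × C (aromatic): 1 H each → 5
  5 × C (aromatic): no H
  3 × O: no H
  2 × C: 1 H each → 2
  2 × O: 1 H each → 2
  1 × N (charge +1): no H
  1 × O (charge -1): no H
  1 × S (aromatic): no H
  Total hydrogens = 9.
Molecular formula: C12H9NO6S

C12H9NO6S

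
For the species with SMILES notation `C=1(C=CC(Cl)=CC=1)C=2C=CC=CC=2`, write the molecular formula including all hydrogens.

Heavy atoms from the SMILES: 12 C, 1 Cl.
Implicit hydrogens by atom environment:
  9 × C (aromatic): 1 H each → 9
  3 × C (aromatic): no H
  1 × Cl: no H
  Total hydrogens = 9.
Molecular formula: C12H9Cl

C12H9Cl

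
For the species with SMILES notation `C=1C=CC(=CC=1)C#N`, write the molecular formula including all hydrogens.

C7H5N

Heavy atoms from the SMILES: 7 C, 1 N.
Implicit hydrogens by atom environment:
  5 × C (aromatic): 1 H each → 5
  1 × C (aromatic): no H
  1 × C: no H
  1 × N: no H
  Total hydrogens = 5.
Molecular formula: C7H5N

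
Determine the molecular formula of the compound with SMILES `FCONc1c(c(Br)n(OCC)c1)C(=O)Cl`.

C8H9BrClFN2O3

Heavy atoms from the SMILES: 1 Br, 8 C, 1 Cl, 1 F, 2 N, 3 O.
Implicit hydrogens by atom environment:
  3 × C (aromatic): no H
  3 × O: no H
  2 × C: 2 H each → 4
  1 × Br: no H
  1 × C: 3 H
  1 × C (aromatic): 1 H
  1 × C: no H
  1 × Cl: no H
  1 × F: no H
  1 × N: 1 H
  1 × N (aromatic): no H
  Total hydrogens = 9.
Molecular formula: C8H9BrClFN2O3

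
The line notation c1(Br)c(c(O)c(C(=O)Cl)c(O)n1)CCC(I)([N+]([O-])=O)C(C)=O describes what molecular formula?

Heavy atoms from the SMILES: 1 Br, 11 C, 1 Cl, 1 I, 2 N, 6 O.
Implicit hydrogens by atom environment:
  5 × C (aromatic): no H
  3 × C: no H
  3 × O: no H
  2 × C: 2 H each → 4
  2 × O: 1 H each → 2
  1 × Br: no H
  1 × C: 3 H
  1 × Cl: no H
  1 × I: no H
  1 × N (aromatic): no H
  1 × N (charge +1): no H
  1 × O (charge -1): no H
  Total hydrogens = 9.
Molecular formula: C11H9BrClIN2O6

C11H9BrClIN2O6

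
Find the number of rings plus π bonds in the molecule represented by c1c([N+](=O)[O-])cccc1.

5

Molecular formula from the SMILES: C6H5NO2.
DoU = (2C + 2 + N − H − X)/2 = (2·6 + 2 + 1 − 5 − 0)/2 = 10/2 = 5.
(Structurally: 1 ring(s) + 4 π bond(s) = 5.)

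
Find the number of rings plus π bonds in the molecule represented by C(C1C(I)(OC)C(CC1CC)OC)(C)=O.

Molecular formula from the SMILES: C11H19IO3.
DoU = (2C + 2 + N − H − X)/2 = (2·11 + 2 + 0 − 19 − 1)/2 = 4/2 = 2.
(Structurally: 1 ring(s) + 1 π bond(s) = 2.)

2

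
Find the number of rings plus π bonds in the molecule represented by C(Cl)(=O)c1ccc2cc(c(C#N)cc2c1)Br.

Molecular formula from the SMILES: C12H5BrClNO.
DoU = (2C + 2 + N − H − X)/2 = (2·12 + 2 + 1 − 5 − 2)/2 = 20/2 = 10.
(Structurally: 2 ring(s) + 8 π bond(s) = 10.)

10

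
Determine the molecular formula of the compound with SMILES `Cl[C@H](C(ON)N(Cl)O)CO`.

Heavy atoms from the SMILES: 3 C, 2 Cl, 2 N, 3 O.
Implicit hydrogens by atom environment:
  2 × C: 1 H each → 2
  2 × Cl: no H
  2 × O: 1 H each → 2
  1 × C: 2 H
  1 × N: 2 H
  1 × N: no H
  1 × O: no H
  Total hydrogens = 8.
Molecular formula: C3H8Cl2N2O3

C3H8Cl2N2O3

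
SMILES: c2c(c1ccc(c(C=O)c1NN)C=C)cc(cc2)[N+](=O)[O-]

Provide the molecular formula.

Heavy atoms from the SMILES: 15 C, 3 N, 3 O.
Implicit hydrogens by atom environment:
  6 × C (aromatic): 1 H each → 6
  6 × C (aromatic): no H
  2 × C: 1 H each → 2
  2 × O: no H
  1 × C: 2 H
  1 × N: 2 H
  1 × N: 1 H
  1 × N (charge +1): no H
  1 × O (charge -1): no H
  Total hydrogens = 13.
Molecular formula: C15H13N3O3

C15H13N3O3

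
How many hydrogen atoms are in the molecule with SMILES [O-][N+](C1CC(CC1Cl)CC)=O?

Hydrogens are implicit in SMILES; fill each atom to its normal valence:
  3 × C: 2 H each → 6
  3 × C: 1 H each → 3
  1 × C: 3 H
  1 × Cl: no H
  1 × N (charge +1): no H
  1 × O: no H
  1 × O (charge -1): no H
  Total hydrogens = 12.

12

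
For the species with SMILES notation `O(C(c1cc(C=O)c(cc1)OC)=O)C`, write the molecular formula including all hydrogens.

Heavy atoms from the SMILES: 10 C, 4 O.
Implicit hydrogens by atom environment:
  4 × O: no H
  3 × C (aromatic): 1 H each → 3
  3 × C (aromatic): no H
  2 × C: 3 H each → 6
  1 × C: 1 H
  1 × C: no H
  Total hydrogens = 10.
Molecular formula: C10H10O4

C10H10O4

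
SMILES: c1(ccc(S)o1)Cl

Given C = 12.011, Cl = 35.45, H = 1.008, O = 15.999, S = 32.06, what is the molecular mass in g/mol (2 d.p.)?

Molecular formula: C4H3ClOS.
M = 4×12.011 + 1×35.45 + 3×1.008 + 1×15.999 + 1×32.06 = 134.58 g/mol.

134.58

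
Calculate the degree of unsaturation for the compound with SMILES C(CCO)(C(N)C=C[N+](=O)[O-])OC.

Molecular formula from the SMILES: C7H14N2O4.
DoU = (2C + 2 + N − H − X)/2 = (2·7 + 2 + 2 − 14 − 0)/2 = 4/2 = 2.
(Structurally: 0 ring(s) + 2 π bond(s) = 2.)

2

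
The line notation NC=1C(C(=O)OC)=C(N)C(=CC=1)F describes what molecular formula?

C8H9FN2O2

Heavy atoms from the SMILES: 8 C, 1 F, 2 N, 2 O.
Implicit hydrogens by atom environment:
  4 × C (aromatic): no H
  2 × C (aromatic): 1 H each → 2
  2 × N: 2 H each → 4
  2 × O: no H
  1 × C: 3 H
  1 × C: no H
  1 × F: no H
  Total hydrogens = 9.
Molecular formula: C8H9FN2O2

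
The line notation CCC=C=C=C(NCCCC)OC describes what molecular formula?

C11H19NO

Heavy atoms from the SMILES: 11 C, 1 N, 1 O.
Implicit hydrogens by atom environment:
  4 × C: 2 H each → 8
  3 × C: 3 H each → 9
  3 × C: no H
  1 × C: 1 H
  1 × N: 1 H
  1 × O: no H
  Total hydrogens = 19.
Molecular formula: C11H19NO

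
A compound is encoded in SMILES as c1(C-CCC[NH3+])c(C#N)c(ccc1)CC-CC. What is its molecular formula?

Heavy atoms from the SMILES: 15 C, 2 N.
Implicit hydrogens by atom environment:
  7 × C: 2 H each → 14
  3 × C (aromatic): 1 H each → 3
  3 × C (aromatic): no H
  1 × C: 3 H
  1 × C: no H
  1 × N (charge +1): 3 H
  1 × N: no H
  Total hydrogens = 23.
Net charge +1.
Molecular formula: C15H23N2+

C15H23N2+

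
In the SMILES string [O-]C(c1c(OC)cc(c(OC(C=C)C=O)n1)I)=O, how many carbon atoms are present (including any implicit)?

The symbol for carbon appears 11 times in the SMILES. Lowercase c denotes aromatic carbon and counts toward C.

11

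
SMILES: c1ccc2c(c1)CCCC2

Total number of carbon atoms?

The symbol for carbon appears 10 times in the SMILES. Lowercase c denotes aromatic carbon and counts toward C.

10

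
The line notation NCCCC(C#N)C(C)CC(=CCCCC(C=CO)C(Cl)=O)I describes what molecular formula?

Heavy atoms from the SMILES: 17 C, 1 Cl, 1 I, 2 N, 2 O.
Implicit hydrogens by atom environment:
  7 × C: 2 H each → 14
  6 × C: 1 H each → 6
  3 × C: no H
  1 × C: 3 H
  1 × Cl: no H
  1 × I: no H
  1 × N: 2 H
  1 × N: no H
  1 × O: 1 H
  1 × O: no H
  Total hydrogens = 26.
Molecular formula: C17H26ClIN2O2

C17H26ClIN2O2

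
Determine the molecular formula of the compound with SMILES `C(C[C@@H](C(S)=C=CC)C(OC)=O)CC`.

Heavy atoms from the SMILES: 11 C, 2 O, 1 S.
Implicit hydrogens by atom environment:
  3 × C: 3 H each → 9
  3 × C: 2 H each → 6
  3 × C: no H
  2 × C: 1 H each → 2
  2 × O: no H
  1 × S: 1 H
  Total hydrogens = 18.
Molecular formula: C11H18O2S

C11H18O2S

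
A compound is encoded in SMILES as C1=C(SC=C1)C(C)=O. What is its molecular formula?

C6H6OS

Heavy atoms from the SMILES: 6 C, 1 O, 1 S.
Implicit hydrogens by atom environment:
  3 × C (aromatic): 1 H each → 3
  1 × C: 3 H
  1 × C (aromatic): no H
  1 × C: no H
  1 × O: no H
  1 × S (aromatic): no H
  Total hydrogens = 6.
Molecular formula: C6H6OS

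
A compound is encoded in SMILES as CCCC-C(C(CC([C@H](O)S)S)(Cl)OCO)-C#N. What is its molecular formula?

C11H20ClNO3S2

Heavy atoms from the SMILES: 11 C, 1 Cl, 1 N, 3 O, 2 S.
Implicit hydrogens by atom environment:
  5 × C: 2 H each → 10
  3 × C: 1 H each → 3
  2 × C: no H
  2 × O: 1 H each → 2
  2 × S: 1 H each → 2
  1 × C: 3 H
  1 × Cl: no H
  1 × N: no H
  1 × O: no H
  Total hydrogens = 20.
Molecular formula: C11H20ClNO3S2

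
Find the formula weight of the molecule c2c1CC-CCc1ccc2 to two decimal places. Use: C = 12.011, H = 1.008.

Molecular formula: C10H12.
M = 10×12.011 + 12×1.008 = 132.21 g/mol.

132.21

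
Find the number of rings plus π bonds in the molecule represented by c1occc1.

3

Molecular formula from the SMILES: C4H4O.
DoU = (2C + 2 + N − H − X)/2 = (2·4 + 2 + 0 − 4 − 0)/2 = 6/2 = 3.
(Structurally: 1 ring(s) + 2 π bond(s) = 3.)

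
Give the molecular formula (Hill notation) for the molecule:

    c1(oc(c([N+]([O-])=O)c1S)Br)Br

Heavy atoms from the SMILES: 2 Br, 4 C, 1 N, 3 O, 1 S.
Implicit hydrogens by atom environment:
  4 × C (aromatic): no H
  2 × Br: no H
  1 × N (charge +1): no H
  1 × O (aromatic): no H
  1 × O: no H
  1 × O (charge -1): no H
  1 × S: 1 H
  Total hydrogens = 1.
Molecular formula: C4HBr2NO3S

C4HBr2NO3S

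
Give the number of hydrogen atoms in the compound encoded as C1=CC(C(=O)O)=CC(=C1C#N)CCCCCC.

17

Hydrogens are implicit in SMILES; fill each atom to its normal valence:
  5 × C: 2 H each → 10
  3 × C (aromatic): 1 H each → 3
  3 × C (aromatic): no H
  2 × C: no H
  1 × C: 3 H
  1 × N: no H
  1 × O: 1 H
  1 × O: no H
  Total hydrogens = 17.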